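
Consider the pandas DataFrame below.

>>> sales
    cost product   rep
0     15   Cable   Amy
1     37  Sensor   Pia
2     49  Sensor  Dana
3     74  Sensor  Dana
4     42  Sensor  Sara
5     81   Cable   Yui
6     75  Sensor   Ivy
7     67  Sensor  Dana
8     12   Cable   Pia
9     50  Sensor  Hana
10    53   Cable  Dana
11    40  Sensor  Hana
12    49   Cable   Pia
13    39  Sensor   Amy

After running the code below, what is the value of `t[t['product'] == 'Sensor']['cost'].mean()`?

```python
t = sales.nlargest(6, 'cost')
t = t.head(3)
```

take 6 rows with largest cost:
    cost product   rep
5     81   Cable   Yui
6     75  Sensor   Ivy
3     74  Sensor  Dana
7     67  Sensor  Dana
10    53   Cable  Dana
9     50  Sensor  Hana
take first 3 rows:
   cost product   rep
5    81   Cable   Yui
6    75  Sensor   Ivy
3    74  Sensor  Dana
filter rows where product == 'Sensor':
   cost product   rep
6    75  Sensor   Ivy
3    74  Sensor  Dana
Hence 74.5.

74.5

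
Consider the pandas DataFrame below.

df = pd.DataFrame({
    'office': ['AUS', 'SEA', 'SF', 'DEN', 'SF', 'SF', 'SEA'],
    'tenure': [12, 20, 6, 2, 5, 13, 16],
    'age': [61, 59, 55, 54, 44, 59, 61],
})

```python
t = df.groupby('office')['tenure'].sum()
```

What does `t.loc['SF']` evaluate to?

group by office, sum of tenure:
office
AUS    12
DEN     2
SEA    36
SF     24
Name: tenure, dtype: int64
value at index 'SF' → 24

24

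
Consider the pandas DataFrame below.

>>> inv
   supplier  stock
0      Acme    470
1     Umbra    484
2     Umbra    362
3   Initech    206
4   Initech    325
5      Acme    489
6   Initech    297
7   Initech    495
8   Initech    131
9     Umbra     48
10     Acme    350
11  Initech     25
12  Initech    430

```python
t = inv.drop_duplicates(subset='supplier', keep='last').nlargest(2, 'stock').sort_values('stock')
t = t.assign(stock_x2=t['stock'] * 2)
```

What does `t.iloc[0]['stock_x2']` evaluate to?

drop duplicate supplier (keep=last):
   supplier  stock
9     Umbra     48
10     Acme    350
12  Initech    430
take 2 rows with largest stock:
   supplier  stock
12  Initech    430
10     Acme    350
sort by stock:
   supplier  stock
10     Acme    350
12  Initech    430
add column stock_x2 = t['stock'] * 2:
   supplier  stock  stock_x2
10     Acme    350       700
12  Initech    430       860
Finally, value at position 0, column 'stock_x2' = 700.

700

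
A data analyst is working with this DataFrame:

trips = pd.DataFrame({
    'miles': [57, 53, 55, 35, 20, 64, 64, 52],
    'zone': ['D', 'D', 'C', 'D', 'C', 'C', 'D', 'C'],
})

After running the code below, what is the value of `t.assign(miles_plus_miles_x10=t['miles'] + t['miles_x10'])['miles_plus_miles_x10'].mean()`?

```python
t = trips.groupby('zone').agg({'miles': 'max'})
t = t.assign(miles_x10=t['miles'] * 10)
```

group by zone, max of miles:
      miles
zone       
C        64
D        64
add column miles_x10 = t['miles'] * 10:
      miles  miles_x10
zone                  
C        64        640
D        64        640
add column miles_plus_miles_x10 = t['miles'] + t['miles_x10']:
      miles  miles_x10  miles_plus_miles_x10
zone                                        
C        64        640                   704
D        64        640                   704
Hence 704.0.

704.0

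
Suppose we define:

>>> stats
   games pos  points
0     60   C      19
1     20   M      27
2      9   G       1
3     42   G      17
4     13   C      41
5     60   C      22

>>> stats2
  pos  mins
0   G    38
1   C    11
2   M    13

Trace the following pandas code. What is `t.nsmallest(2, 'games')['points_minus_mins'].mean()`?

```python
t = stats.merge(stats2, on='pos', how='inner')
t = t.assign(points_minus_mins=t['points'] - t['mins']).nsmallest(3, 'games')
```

merge on 'pos' (how='inner') → 6 rows:
   games pos  points  mins
0     60   C      19    11
1     20   M      27    13
2      9   G       1    38
3     42   G      17    38
4     13   C      41    11
5     60   C      22    11
add column points_minus_mins = t['points'] - t['mins']:
   games pos  points  mins  points_minus_mins
0     60   C      19    11                  8
1     20   M      27    13                 14
2      9   G       1    38                -37
3     42   G      17    38                -21
4     13   C      41    11                 30
5     60   C      22    11                 11
take 3 rows with smallest games:
   games pos  points  mins  points_minus_mins
2      9   G       1    38                -37
4     13   C      41    11                 30
1     20   M      27    13                 14
take 2 rows with smallest games:
   games pos  points  mins  points_minus_mins
2      9   G       1    38                -37
4     13   C      41    11                 30
Taking the mean of column 'points_minus_mins' gives -3.5.

-3.5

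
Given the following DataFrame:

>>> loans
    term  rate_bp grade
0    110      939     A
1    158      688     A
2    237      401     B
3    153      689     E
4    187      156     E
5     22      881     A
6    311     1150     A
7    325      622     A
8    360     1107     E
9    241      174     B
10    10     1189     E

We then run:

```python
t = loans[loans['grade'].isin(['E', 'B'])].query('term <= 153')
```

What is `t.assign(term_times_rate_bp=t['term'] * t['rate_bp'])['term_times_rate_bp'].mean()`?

58653.5

filter rows where grade in ['E', 'B']:
    term  rate_bp grade
2    237      401     B
3    153      689     E
4    187      156     E
8    360     1107     E
9    241      174     B
10    10     1189     E
filter rows where term <= 153:
    term  rate_bp grade
3    153      689     E
10    10     1189     E
add column term_times_rate_bp = t['term'] * t['rate_bp']:
    term  rate_bp grade  term_times_rate_bp
3    153      689     E              105417
10    10     1189     E               11890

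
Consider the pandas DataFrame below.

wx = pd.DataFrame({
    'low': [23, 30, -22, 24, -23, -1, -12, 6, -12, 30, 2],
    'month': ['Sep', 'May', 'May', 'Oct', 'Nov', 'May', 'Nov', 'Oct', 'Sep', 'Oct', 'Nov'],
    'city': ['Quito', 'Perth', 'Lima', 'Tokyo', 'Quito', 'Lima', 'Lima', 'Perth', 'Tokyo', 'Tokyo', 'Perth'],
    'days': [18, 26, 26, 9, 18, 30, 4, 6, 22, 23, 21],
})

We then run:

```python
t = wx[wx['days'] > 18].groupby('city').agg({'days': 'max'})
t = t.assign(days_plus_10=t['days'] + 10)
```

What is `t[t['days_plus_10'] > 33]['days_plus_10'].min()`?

36

filter rows where days > 18:
    low month   city  days
1    30   May  Perth    26
2   -22   May   Lima    26
5    -1   May   Lima    30
8   -12   Sep  Tokyo    22
9    30   Oct  Tokyo    23
10    2   Nov  Perth    21
group by city, max of days:
       days
city       
Lima     30
Perth    26
Tokyo    23
add column days_plus_10 = t['days'] + 10:
       days  days_plus_10
city                     
Lima     30            40
Perth    26            36
Tokyo    23            33
filter rows where days_plus_10 > 33:
       days  days_plus_10
city                     
Lima     30            40
Perth    26            36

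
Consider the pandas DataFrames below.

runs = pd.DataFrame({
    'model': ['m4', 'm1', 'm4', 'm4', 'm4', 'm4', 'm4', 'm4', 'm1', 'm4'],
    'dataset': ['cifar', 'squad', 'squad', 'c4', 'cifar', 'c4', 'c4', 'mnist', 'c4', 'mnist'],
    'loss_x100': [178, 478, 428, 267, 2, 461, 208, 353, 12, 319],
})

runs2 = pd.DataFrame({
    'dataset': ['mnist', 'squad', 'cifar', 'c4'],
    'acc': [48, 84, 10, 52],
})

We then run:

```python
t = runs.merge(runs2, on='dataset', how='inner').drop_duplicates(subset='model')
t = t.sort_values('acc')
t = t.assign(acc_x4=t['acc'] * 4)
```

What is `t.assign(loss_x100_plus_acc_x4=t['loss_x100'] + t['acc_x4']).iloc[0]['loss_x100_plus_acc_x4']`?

218

merge on 'dataset' (how='inner') → 10 rows:
  model dataset  loss_x100  acc
0    m4   cifar        178   10
1    m1   squad        478   84
2    m4   squad        428   84
3    m4      c4        267   52
4    m4   cifar          2   10
5    m4      c4        461   52
6    m4      c4        208   52
7    m4   mnist        353   48
8    m1      c4         12   52
9    m4   mnist        319   48
drop duplicate model (keep=first):
  model dataset  loss_x100  acc
0    m4   cifar        178   10
1    m1   squad        478   84
sort by acc:
  model dataset  loss_x100  acc
0    m4   cifar        178   10
1    m1   squad        478   84
add column acc_x4 = t['acc'] * 4:
  model dataset  loss_x100  acc  acc_x4
0    m4   cifar        178   10      40
1    m1   squad        478   84     336
add column loss_x100_plus_acc_x4 = t['loss_x100'] + t['acc_x4']:
  model dataset  loss_x100  acc  acc_x4  loss_x100_plus_acc_x4
0    m4   cifar        178   10      40                    218
1    m1   squad        478   84     336                    814
Finally, value at position 0, column 'loss_x100_plus_acc_x4' = 218.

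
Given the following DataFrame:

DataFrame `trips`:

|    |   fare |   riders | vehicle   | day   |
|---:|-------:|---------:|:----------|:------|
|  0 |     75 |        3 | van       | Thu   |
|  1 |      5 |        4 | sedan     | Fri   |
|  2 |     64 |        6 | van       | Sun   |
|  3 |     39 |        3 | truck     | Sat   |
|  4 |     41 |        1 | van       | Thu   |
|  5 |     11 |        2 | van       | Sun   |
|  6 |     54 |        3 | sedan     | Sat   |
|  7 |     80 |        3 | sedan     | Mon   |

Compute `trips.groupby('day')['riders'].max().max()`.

group by day, max of riders:
day
Fri    4
Mon    3
Sat    3
Sun    6
Thu    3
Name: riders, dtype: int64
Then the max of the resulting series: 6

6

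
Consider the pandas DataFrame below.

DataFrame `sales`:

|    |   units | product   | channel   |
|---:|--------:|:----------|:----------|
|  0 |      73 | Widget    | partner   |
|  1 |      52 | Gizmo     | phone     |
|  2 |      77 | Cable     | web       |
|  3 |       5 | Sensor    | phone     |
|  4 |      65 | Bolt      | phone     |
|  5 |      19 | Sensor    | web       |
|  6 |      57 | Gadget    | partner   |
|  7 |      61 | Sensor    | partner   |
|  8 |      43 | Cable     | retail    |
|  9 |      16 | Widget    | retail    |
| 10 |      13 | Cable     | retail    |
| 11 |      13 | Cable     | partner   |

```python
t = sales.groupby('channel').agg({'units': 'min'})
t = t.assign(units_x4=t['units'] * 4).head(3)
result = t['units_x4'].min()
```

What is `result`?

20

group by channel, min of units:
         units
channel       
partner     13
phone        5
retail      13
web         19
add column units_x4 = t['units'] * 4:
         units  units_x4
channel                 
partner     13        52
phone        5        20
retail      13        52
web         19        76
take first 3 rows:
         units  units_x4
channel                 
partner     13        52
phone        5        20
retail      13        52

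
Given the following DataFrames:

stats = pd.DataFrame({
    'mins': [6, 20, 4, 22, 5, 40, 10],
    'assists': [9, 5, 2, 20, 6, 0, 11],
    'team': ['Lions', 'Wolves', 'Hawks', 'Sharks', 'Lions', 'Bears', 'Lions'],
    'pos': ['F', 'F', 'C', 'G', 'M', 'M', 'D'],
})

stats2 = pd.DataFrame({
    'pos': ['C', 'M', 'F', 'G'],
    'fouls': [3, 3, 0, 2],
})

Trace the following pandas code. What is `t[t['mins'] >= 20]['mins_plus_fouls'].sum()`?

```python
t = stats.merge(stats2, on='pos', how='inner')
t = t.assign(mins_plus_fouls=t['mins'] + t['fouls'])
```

merge on 'pos' (how='inner') → 6 rows:
   mins  assists    team pos  fouls
0     6        9   Lions   F      0
1    20        5  Wolves   F      0
2     4        2   Hawks   C      3
3    22       20  Sharks   G      2
4     5        6   Lions   M      3
5    40        0   Bears   M      3
add column mins_plus_fouls = t['mins'] + t['fouls']:
   mins  assists    team pos  fouls  mins_plus_fouls
0     6        9   Lions   F      0                6
1    20        5  Wolves   F      0               20
2     4        2   Hawks   C      3                7
3    22       20  Sharks   G      2               24
4     5        6   Lions   M      3                8
5    40        0   Bears   M      3               43
filter rows where mins >= 20:
   mins  assists    team pos  fouls  mins_plus_fouls
1    20        5  Wolves   F      0               20
3    22       20  Sharks   G      2               24
5    40        0   Bears   M      3               43
sum of column 'mins_plus_fouls' → 87

87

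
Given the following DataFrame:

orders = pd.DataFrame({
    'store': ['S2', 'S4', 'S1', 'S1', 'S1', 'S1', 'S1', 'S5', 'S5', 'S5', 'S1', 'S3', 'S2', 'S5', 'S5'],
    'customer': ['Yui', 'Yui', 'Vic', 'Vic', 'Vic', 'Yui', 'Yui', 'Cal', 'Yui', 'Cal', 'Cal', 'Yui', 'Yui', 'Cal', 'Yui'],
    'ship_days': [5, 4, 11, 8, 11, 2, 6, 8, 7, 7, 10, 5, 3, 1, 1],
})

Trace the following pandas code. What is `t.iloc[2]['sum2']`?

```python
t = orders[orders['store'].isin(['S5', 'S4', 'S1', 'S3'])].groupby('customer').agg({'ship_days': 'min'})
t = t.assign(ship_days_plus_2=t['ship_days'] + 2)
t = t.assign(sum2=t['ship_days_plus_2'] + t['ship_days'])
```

4

filter rows where store in ['S5', 'S4', 'S1', 'S3']:
   store customer  ship_days
1     S4      Yui          4
2     S1      Vic         11
3     S1      Vic          8
4     S1      Vic         11
5     S1      Yui          2
6     S1      Yui          6
7     S5      Cal          8
8     S5      Yui          7
9     S5      Cal          7
10    S1      Cal         10
11    S3      Yui          5
13    S5      Cal          1
14    S5      Yui          1
group by customer, min of ship_days:
          ship_days
customer           
Cal               1
Vic               8
Yui               1
add column ship_days_plus_2 = t['ship_days'] + 2:
          ship_days  ship_days_plus_2
customer                             
Cal               1                 3
Vic               8                10
Yui               1                 3
add column sum2 = t['ship_days_plus_2'] + t['ship_days']:
          ship_days  ship_days_plus_2  sum2
customer                                   
Cal               1                 3     4
Vic               8                10    18
Yui               1                 3     4
Then the value at position 2, column 'sum2': 4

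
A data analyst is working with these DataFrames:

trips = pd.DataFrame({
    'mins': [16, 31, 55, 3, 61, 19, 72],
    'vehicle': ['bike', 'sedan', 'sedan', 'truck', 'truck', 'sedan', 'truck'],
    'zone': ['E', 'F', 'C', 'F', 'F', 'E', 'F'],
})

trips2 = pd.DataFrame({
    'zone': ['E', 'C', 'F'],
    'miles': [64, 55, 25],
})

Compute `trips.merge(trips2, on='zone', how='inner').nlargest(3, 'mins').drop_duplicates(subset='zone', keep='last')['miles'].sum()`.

80

merge on 'zone' (how='inner') → 7 rows:
   mins vehicle zone  miles
0    16    bike    E     64
1    31   sedan    F     25
2    55   sedan    C     55
3     3   truck    F     25
4    61   truck    F     25
5    19   sedan    E     64
6    72   truck    F     25
take 3 rows with largest mins:
   mins vehicle zone  miles
6    72   truck    F     25
4    61   truck    F     25
2    55   sedan    C     55
drop duplicate zone (keep=last):
   mins vehicle zone  miles
4    61   truck    F     25
2    55   sedan    C     55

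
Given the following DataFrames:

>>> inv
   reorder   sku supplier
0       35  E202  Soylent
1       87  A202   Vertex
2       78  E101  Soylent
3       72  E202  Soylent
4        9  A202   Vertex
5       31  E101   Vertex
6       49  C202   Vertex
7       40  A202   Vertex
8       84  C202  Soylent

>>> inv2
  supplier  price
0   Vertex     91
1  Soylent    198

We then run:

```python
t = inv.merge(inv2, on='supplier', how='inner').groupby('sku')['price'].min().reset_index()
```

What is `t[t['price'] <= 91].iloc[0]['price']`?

merge on 'supplier' (how='inner') → 9 rows:
   reorder   sku supplier  price
0       35  E202  Soylent    198
1       87  A202   Vertex     91
2       78  E101  Soylent    198
3       72  E202  Soylent    198
4        9  A202   Vertex     91
5       31  E101   Vertex     91
6       49  C202   Vertex     91
7       40  A202   Vertex     91
8       84  C202  Soylent    198
group by sku, min of price:
sku
A202     91
C202     91
E101     91
E202    198
Name: price, dtype: int64
reset_index():
    sku  price
0  A202     91
1  C202     91
2  E101     91
3  E202    198
filter rows where price <= 91:
    sku  price
0  A202     91
1  C202     91
2  E101     91

91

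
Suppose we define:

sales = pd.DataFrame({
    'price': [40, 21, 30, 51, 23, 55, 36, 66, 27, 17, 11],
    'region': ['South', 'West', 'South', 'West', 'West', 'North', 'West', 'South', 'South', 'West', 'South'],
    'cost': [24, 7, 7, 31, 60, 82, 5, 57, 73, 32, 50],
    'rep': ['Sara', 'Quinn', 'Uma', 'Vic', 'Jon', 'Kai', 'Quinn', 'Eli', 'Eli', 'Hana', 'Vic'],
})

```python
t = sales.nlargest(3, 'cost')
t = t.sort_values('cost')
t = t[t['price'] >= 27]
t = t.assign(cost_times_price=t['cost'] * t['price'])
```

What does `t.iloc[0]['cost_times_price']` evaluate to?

1971

take 3 rows with largest cost:
   price region  cost  rep
5     55  North    82  Kai
8     27  South    73  Eli
4     23   West    60  Jon
sort by cost:
   price region  cost  rep
4     23   West    60  Jon
8     27  South    73  Eli
5     55  North    82  Kai
filter rows where price >= 27:
   price region  cost  rep
8     27  South    73  Eli
5     55  North    82  Kai
add column cost_times_price = t['cost'] * t['price']:
   price region  cost  rep  cost_times_price
8     27  South    73  Eli              1971
5     55  North    82  Kai              4510
Then the value at position 0, column 'cost_times_price': 1971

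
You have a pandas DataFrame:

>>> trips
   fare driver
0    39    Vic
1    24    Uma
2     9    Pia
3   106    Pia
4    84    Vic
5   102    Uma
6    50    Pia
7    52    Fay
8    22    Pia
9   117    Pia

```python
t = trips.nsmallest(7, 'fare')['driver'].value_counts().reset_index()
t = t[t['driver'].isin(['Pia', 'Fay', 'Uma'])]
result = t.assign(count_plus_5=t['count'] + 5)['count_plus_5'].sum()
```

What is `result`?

take 7 rows with smallest fare:
   fare driver
2     9    Pia
8    22    Pia
1    24    Uma
0    39    Vic
6    50    Pia
7    52    Fay
4    84    Vic
value_counts of driver:
driver
Pia    3
Vic    2
Uma    1
Fay    1
Name: count, dtype: int64
reset_index():
  driver  count
0    Pia      3
1    Vic      2
2    Uma      1
3    Fay      1
filter rows where driver in ['Pia', 'Fay', 'Uma']:
  driver  count
0    Pia      3
2    Uma      1
3    Fay      1
add column count_plus_5 = t['count'] + 5:
  driver  count  count_plus_5
0    Pia      3             8
2    Uma      1             6
3    Fay      1             6
Finally, sum of column 'count_plus_5' = 20.

20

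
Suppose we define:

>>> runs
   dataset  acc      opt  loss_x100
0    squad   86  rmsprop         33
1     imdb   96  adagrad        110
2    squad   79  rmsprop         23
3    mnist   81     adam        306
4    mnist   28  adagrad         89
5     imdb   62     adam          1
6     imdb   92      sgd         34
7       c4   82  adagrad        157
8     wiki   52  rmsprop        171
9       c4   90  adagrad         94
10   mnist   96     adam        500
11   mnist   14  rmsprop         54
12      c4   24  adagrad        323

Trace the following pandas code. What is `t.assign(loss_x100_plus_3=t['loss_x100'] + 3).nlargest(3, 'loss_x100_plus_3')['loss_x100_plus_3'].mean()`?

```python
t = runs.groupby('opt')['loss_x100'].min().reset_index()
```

group by opt, min of loss_x100:
opt
adagrad    89
adam        1
rmsprop    23
sgd        34
Name: loss_x100, dtype: int64
reset_index():
       opt  loss_x100
0  adagrad         89
1     adam          1
2  rmsprop         23
3      sgd         34
add column loss_x100_plus_3 = t['loss_x100'] + 3:
       opt  loss_x100  loss_x100_plus_3
0  adagrad         89                92
1     adam          1                 4
2  rmsprop         23                26
3      sgd         34                37
take 3 rows with largest loss_x100_plus_3:
       opt  loss_x100  loss_x100_plus_3
0  adagrad         89                92
3      sgd         34                37
2  rmsprop         23                26
Taking the mean of column 'loss_x100_plus_3' gives 51.6666666667.

51.6666666667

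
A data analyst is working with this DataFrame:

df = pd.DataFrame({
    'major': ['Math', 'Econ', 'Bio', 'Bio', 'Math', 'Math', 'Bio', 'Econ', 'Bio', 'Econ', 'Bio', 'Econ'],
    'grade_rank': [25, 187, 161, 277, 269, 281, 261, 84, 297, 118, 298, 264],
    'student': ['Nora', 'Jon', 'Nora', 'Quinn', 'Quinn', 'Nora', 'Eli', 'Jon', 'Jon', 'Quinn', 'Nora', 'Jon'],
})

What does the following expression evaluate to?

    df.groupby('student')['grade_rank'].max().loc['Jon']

group by student, max of grade_rank:
student
Eli      261
Jon      297
Nora     298
Quinn    277
Name: grade_rank, dtype: int64
Then the value at index 'Jon': 297

297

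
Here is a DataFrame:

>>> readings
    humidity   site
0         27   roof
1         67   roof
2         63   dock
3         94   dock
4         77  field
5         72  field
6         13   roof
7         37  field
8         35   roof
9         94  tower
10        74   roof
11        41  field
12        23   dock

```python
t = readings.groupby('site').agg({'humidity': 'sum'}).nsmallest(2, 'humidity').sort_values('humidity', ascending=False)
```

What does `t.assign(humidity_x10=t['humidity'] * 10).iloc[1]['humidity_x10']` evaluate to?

group by site, sum of humidity:
       humidity
site           
dock        180
field       227
roof        216
tower        94
take 2 rows with smallest humidity:
       humidity
site           
tower        94
dock        180
sort by humidity descending:
       humidity
site           
dock        180
tower        94
add column humidity_x10 = t['humidity'] * 10:
       humidity  humidity_x10
site                         
dock        180          1800
tower        94           940
Then the value at position 1, column 'humidity_x10': 940

940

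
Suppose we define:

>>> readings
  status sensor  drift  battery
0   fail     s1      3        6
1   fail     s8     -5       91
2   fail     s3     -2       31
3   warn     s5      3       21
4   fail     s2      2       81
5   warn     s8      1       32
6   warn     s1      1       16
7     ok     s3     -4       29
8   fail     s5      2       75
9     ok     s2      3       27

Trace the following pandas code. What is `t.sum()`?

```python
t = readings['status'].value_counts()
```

10

value_counts of status:
status
fail    5
warn    3
ok      2
Name: count, dtype: int64
So sum() = 10.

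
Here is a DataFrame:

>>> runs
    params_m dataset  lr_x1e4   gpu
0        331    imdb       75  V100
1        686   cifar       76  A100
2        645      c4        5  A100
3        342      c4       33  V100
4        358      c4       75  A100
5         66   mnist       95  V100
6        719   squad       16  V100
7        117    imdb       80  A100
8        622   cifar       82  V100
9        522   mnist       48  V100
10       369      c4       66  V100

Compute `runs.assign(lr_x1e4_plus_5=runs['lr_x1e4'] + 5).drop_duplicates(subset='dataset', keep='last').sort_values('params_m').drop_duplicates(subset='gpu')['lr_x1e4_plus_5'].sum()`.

add column lr_x1e4_plus_5 = runs['lr_x1e4'] + 5:
    params_m dataset  lr_x1e4   gpu  lr_x1e4_plus_5
0        331    imdb       75  V100              80
1        686   cifar       76  A100              81
2        645      c4        5  A100              10
3        342      c4       33  V100              38
4        358      c4       75  A100              80
5         66   mnist       95  V100             100
6        719   squad       16  V100              21
7        117    imdb       80  A100              85
8        622   cifar       82  V100              87
9        522   mnist       48  V100              53
10       369      c4       66  V100              71
drop duplicate dataset (keep=last):
    params_m dataset  lr_x1e4   gpu  lr_x1e4_plus_5
6        719   squad       16  V100              21
7        117    imdb       80  A100              85
8        622   cifar       82  V100              87
9        522   mnist       48  V100              53
10       369      c4       66  V100              71
sort by params_m:
    params_m dataset  lr_x1e4   gpu  lr_x1e4_plus_5
7        117    imdb       80  A100              85
10       369      c4       66  V100              71
9        522   mnist       48  V100              53
8        622   cifar       82  V100              87
6        719   squad       16  V100              21
drop duplicate gpu (keep=first):
    params_m dataset  lr_x1e4   gpu  lr_x1e4_plus_5
7        117    imdb       80  A100              85
10       369      c4       66  V100              71
Reading off the sum of column 'lr_x1e4_plus_5', we get 156.

156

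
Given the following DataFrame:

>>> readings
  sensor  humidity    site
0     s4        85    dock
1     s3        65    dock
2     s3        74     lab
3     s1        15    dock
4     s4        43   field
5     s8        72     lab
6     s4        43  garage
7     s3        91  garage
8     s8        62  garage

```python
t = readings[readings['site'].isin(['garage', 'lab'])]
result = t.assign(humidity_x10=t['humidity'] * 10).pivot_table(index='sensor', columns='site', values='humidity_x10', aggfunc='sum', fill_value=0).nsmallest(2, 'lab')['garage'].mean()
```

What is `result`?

525.0

filter rows where site in ['garage', 'lab']:
  sensor  humidity    site
2     s3        74     lab
5     s8        72     lab
6     s4        43  garage
7     s3        91  garage
8     s8        62  garage
add column humidity_x10 = t['humidity'] * 10:
  sensor  humidity    site  humidity_x10
2     s3        74     lab           740
5     s8        72     lab           720
6     s4        43  garage           430
7     s3        91  garage           910
8     s8        62  garage           620
pivot: rows=sensor, cols=site, sum(humidity_x10):
site    garage  lab
sensor             
s3         910  740
s4         430    0
s8         620  720
take 2 rows with smallest lab:
site    garage  lab
sensor             
s4         430    0
s8         620  720
Reading off the mean of column 'garage', we get 525.0.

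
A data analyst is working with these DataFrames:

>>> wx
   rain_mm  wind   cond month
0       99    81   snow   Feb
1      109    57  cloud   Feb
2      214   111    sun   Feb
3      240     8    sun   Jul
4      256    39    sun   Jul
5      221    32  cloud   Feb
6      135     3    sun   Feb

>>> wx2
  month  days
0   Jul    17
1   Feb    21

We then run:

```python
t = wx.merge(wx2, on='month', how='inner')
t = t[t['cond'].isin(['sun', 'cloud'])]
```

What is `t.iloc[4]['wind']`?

merge on 'month' (how='inner') → 7 rows:
   rain_mm  wind   cond month  days
0       99    81   snow   Feb    21
1      109    57  cloud   Feb    21
2      214   111    sun   Feb    21
3      240     8    sun   Jul    17
4      256    39    sun   Jul    17
5      221    32  cloud   Feb    21
6      135     3    sun   Feb    21
filter rows where cond in ['sun', 'cloud']:
   rain_mm  wind   cond month  days
1      109    57  cloud   Feb    21
2      214   111    sun   Feb    21
3      240     8    sun   Jul    17
4      256    39    sun   Jul    17
5      221    32  cloud   Feb    21
6      135     3    sun   Feb    21
Hence 32.

32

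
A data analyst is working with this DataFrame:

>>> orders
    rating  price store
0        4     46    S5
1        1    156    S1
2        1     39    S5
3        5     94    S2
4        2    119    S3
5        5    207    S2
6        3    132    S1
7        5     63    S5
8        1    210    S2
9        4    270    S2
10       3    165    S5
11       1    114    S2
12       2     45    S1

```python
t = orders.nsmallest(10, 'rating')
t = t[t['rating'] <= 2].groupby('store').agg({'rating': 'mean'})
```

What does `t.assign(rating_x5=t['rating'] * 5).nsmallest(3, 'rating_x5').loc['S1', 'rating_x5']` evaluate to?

take 10 rows with smallest rating:
    rating  price store
1        1    156    S1
2        1     39    S5
8        1    210    S2
11       1    114    S2
4        2    119    S3
12       2     45    S1
6        3    132    S1
10       3    165    S5
0        4     46    S5
9        4    270    S2
filter rows where rating <= 2:
    rating  price store
1        1    156    S1
2        1     39    S5
8        1    210    S2
11       1    114    S2
4        2    119    S3
12       2     45    S1
group by store, mean of rating:
       rating
store        
S1        1.5
S2        1.0
S3        2.0
S5        1.0
add column rating_x5 = t['rating'] * 5:
       rating  rating_x5
store                   
S1        1.5        7.5
S2        1.0        5.0
S3        2.0       10.0
S5        1.0        5.0
take 3 rows with smallest rating_x5:
       rating  rating_x5
store                   
S2        1.0        5.0
S5        1.0        5.0
S1        1.5        7.5

7.5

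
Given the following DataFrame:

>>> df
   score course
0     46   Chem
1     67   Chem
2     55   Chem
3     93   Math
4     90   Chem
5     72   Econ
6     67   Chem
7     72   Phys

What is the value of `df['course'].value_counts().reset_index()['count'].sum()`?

8

value_counts of course:
course
Chem    5
Math    1
Econ    1
Phys    1
Name: count, dtype: int64
reset_index():
  course  count
0   Chem      5
1   Math      1
2   Econ      1
3   Phys      1
Then the sum of column 'count': 8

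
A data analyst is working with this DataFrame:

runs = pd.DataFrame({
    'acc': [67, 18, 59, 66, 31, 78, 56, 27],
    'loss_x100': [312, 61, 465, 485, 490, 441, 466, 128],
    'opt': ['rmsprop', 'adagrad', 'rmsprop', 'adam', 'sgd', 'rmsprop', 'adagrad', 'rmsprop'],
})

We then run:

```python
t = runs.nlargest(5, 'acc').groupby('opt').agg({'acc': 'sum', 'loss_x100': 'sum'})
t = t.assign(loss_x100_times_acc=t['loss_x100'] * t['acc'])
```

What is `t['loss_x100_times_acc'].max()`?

248472

take 5 rows with largest acc:
   acc  loss_x100      opt
5   78        441  rmsprop
0   67        312  rmsprop
3   66        485     adam
2   59        465  rmsprop
6   56        466  adagrad
group by opt: sum(acc), sum(loss_x100):
         acc  loss_x100
opt                    
adagrad   56        466
adam      66        485
rmsprop  204       1218
add column loss_x100_times_acc = t['loss_x100'] * t['acc']:
         acc  loss_x100  loss_x100_times_acc
opt                                         
adagrad   56        466                26096
adam      66        485                32010
rmsprop  204       1218               248472
max of column 'loss_x100_times_acc' → 248472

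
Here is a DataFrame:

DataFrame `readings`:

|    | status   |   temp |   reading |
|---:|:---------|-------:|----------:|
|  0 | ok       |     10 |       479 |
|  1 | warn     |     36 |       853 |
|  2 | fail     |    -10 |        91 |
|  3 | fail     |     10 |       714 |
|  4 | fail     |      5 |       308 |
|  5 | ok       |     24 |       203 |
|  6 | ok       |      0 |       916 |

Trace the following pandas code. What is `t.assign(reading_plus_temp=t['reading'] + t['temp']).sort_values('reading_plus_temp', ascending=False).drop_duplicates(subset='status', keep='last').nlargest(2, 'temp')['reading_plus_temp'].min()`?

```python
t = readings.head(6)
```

227

take first 6 rows:
  status  temp  reading
0     ok    10      479
1   warn    36      853
2   fail   -10       91
3   fail    10      714
4   fail     5      308
5     ok    24      203
add column reading_plus_temp = t['reading'] + t['temp']:
  status  temp  reading  reading_plus_temp
0     ok    10      479                489
1   warn    36      853                889
2   fail   -10       91                 81
3   fail    10      714                724
4   fail     5      308                313
5     ok    24      203                227
sort by reading_plus_temp descending:
  status  temp  reading  reading_plus_temp
1   warn    36      853                889
3   fail    10      714                724
0     ok    10      479                489
4   fail     5      308                313
5     ok    24      203                227
2   fail   -10       91                 81
drop duplicate status (keep=last):
  status  temp  reading  reading_plus_temp
1   warn    36      853                889
5     ok    24      203                227
2   fail   -10       91                 81
take 2 rows with largest temp:
  status  temp  reading  reading_plus_temp
1   warn    36      853                889
5     ok    24      203                227
The min of column 'reading_plus_temp' is 227.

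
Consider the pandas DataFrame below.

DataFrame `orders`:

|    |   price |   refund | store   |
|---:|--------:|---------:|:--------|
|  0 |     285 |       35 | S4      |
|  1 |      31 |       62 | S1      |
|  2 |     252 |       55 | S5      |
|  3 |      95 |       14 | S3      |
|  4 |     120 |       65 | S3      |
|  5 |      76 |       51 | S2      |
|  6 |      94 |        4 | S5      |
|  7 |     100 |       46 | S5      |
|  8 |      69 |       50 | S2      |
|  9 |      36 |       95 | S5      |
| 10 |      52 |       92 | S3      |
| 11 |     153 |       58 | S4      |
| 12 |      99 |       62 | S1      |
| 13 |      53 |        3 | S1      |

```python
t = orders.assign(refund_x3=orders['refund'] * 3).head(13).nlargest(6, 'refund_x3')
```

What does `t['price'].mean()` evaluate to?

add column refund_x3 = orders['refund'] * 3:
    price  refund store  refund_x3
0     285      35    S4        105
1      31      62    S1        186
2     252      55    S5        165
3      95      14    S3         42
4     120      65    S3        195
5      76      51    S2        153
6      94       4    S5         12
7     100      46    S5        138
8      69      50    S2        150
9      36      95    S5        285
10     52      92    S3        276
11    153      58    S4        174
12     99      62    S1        186
13     53       3    S1          9
take first 13 rows:
    price  refund store  refund_x3
0     285      35    S4        105
1      31      62    S1        186
2     252      55    S5        165
3      95      14    S3         42
4     120      65    S3        195
5      76      51    S2        153
6      94       4    S5         12
7     100      46    S5        138
8      69      50    S2        150
9      36      95    S5        285
10     52      92    S3        276
11    153      58    S4        174
12     99      62    S1        186
take 6 rows with largest refund_x3:
    price  refund store  refund_x3
9      36      95    S5        285
10     52      92    S3        276
4     120      65    S3        195
1      31      62    S1        186
12     99      62    S1        186
11    153      58    S4        174
The mean of column 'price' is 81.8333333333.

81.8333333333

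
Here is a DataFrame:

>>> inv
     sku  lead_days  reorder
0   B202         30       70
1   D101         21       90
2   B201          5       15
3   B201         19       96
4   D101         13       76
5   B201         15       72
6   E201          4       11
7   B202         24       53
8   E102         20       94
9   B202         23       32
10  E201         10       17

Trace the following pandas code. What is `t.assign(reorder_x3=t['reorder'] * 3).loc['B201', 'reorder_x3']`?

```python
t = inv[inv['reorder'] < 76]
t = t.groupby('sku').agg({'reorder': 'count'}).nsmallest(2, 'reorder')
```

filter rows where reorder < 76:
     sku  lead_days  reorder
0   B202         30       70
2   B201          5       15
5   B201         15       72
6   E201          4       11
7   B202         24       53
9   B202         23       32
10  E201         10       17
group by sku, count of reorder:
      reorder
sku          
B201        2
B202        3
E201        2
take 2 rows with smallest reorder:
      reorder
sku          
B201        2
E201        2
add column reorder_x3 = t['reorder'] * 3:
      reorder  reorder_x3
sku                      
B201        2           6
E201        2           6
Reading off the value at row 'B201', column 'reorder_x3', we get 6.

6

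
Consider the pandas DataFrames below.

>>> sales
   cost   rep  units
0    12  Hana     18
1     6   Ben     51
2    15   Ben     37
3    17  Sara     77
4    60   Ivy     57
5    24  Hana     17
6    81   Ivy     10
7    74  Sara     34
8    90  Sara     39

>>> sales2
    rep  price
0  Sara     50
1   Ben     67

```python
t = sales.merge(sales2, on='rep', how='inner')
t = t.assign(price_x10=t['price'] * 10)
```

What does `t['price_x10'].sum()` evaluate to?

2840

merge on 'rep' (how='inner') → 5 rows:
   cost   rep  units  price
0     6   Ben     51     67
1    15   Ben     37     67
2    17  Sara     77     50
3    74  Sara     34     50
4    90  Sara     39     50
add column price_x10 = t['price'] * 10:
   cost   rep  units  price  price_x10
0     6   Ben     51     67        670
1    15   Ben     37     67        670
2    17  Sara     77     50        500
3    74  Sara     34     50        500
4    90  Sara     39     50        500
Taking the sum of column 'price_x10' gives 2840.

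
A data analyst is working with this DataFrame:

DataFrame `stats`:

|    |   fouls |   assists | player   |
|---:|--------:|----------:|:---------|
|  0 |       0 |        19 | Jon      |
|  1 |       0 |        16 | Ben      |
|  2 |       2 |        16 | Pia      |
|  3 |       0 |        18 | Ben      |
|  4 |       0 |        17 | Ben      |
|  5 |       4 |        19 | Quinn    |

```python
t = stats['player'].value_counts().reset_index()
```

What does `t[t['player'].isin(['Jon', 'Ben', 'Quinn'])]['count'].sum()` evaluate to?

value_counts of player:
player
Ben      3
Jon      1
Pia      1
Quinn    1
Name: count, dtype: int64
reset_index():
  player  count
0    Ben      3
1    Jon      1
2    Pia      1
3  Quinn      1
filter rows where player in ['Jon', 'Ben', 'Quinn']:
  player  count
0    Ben      3
1    Jon      1
3  Quinn      1

5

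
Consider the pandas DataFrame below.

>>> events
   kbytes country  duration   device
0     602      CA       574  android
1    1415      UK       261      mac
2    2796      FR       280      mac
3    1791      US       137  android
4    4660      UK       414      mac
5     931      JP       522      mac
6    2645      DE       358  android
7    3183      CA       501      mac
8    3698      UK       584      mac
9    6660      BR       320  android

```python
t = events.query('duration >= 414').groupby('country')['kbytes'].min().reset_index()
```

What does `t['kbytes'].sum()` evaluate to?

5231

filter rows where duration >= 414:
   kbytes country  duration   device
0     602      CA       574  android
4    4660      UK       414      mac
5     931      JP       522      mac
7    3183      CA       501      mac
8    3698      UK       584      mac
group by country, min of kbytes:
country
CA     602
JP     931
UK    3698
Name: kbytes, dtype: int64
reset_index():
  country  kbytes
0      CA     602
1      JP     931
2      UK    3698
Taking the sum of column 'kbytes' gives 5231.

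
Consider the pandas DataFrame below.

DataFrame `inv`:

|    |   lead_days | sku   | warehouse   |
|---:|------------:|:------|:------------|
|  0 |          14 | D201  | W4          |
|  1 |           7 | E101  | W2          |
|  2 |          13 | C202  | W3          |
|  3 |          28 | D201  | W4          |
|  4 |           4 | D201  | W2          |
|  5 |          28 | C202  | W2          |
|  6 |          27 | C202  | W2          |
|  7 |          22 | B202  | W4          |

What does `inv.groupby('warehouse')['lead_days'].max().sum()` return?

69

group by warehouse, max of lead_days:
warehouse
W2    28
W3    13
W4    28
Name: lead_days, dtype: int64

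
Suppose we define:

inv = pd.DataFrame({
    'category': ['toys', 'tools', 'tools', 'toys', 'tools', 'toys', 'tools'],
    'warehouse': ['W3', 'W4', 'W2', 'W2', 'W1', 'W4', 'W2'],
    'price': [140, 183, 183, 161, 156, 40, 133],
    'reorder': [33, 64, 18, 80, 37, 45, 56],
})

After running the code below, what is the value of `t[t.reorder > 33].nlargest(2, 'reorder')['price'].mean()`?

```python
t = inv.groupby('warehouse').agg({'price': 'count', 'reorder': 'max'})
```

group by warehouse: count(price), max(reorder):
           price  reorder
warehouse                
W1             1       37
W2             3       80
W3             1       33
W4             2       64
filter rows where reorder > 33:
           price  reorder
warehouse                
W1             1       37
W2             3       80
W4             2       64
take 2 rows with largest reorder:
           price  reorder
warehouse                
W2             3       80
W4             2       64
Reading off the mean of column 'price', we get 2.5.

2.5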